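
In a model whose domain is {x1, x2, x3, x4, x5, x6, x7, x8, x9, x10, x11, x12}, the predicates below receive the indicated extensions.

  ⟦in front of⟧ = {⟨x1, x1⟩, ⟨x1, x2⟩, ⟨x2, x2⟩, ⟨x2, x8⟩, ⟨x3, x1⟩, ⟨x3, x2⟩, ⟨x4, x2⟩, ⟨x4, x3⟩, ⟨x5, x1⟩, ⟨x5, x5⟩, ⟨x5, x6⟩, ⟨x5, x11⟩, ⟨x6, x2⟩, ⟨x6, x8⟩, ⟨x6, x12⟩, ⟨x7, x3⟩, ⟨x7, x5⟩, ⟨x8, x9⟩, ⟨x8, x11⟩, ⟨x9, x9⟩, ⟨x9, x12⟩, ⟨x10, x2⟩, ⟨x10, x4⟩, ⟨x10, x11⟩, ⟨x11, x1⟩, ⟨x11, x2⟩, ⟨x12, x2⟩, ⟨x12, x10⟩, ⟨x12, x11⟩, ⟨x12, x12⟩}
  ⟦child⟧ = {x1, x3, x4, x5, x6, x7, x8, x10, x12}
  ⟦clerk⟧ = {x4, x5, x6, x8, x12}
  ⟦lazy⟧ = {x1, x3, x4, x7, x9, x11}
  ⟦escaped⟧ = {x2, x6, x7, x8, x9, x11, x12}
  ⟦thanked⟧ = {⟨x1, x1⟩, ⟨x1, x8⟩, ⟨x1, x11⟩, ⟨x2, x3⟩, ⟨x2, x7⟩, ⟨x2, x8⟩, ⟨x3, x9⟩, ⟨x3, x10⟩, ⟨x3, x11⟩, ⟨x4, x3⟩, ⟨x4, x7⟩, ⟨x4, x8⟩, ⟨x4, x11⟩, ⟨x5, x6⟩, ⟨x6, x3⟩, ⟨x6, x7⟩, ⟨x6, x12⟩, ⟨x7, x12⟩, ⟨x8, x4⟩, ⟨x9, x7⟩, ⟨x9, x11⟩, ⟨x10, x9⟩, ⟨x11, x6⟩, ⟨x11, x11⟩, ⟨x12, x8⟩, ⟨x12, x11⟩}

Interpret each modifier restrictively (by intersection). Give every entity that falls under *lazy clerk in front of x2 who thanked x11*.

⟦in front of x2⟧ = {x : ⟨x, x2⟩ ∈ ⟦in front of⟧} = {x1, x2, x3, x4, x6, x10, x11, x12}
⟦who thanked x11⟧ = {x : ⟨x, x11⟩ ∈ ⟦thanked⟧} = {x1, x3, x4, x9, x11, x12}
⟦clerk⟧ = {x4, x5, x6, x8, x12}
… ∩ ⟦in front of x2⟧ = {x4, x5, x6, x8, x12} ∩ {x1, x2, x3, x4, x6, x10, x11, x12} = {x4, x6, x12}
… ∩ ⟦who thanked x11⟧ = {x4, x6, x12} ∩ {x1, x3, x4, x9, x11, x12} = {x4, x12}
… ∩ ⟦lazy⟧ = {x4, x12} ∩ {x1, x3, x4, x7, x9, x11} = {x4}
So ⟦lazy clerk in front of x2 who thanked x11⟧ = {x4}.

{x4}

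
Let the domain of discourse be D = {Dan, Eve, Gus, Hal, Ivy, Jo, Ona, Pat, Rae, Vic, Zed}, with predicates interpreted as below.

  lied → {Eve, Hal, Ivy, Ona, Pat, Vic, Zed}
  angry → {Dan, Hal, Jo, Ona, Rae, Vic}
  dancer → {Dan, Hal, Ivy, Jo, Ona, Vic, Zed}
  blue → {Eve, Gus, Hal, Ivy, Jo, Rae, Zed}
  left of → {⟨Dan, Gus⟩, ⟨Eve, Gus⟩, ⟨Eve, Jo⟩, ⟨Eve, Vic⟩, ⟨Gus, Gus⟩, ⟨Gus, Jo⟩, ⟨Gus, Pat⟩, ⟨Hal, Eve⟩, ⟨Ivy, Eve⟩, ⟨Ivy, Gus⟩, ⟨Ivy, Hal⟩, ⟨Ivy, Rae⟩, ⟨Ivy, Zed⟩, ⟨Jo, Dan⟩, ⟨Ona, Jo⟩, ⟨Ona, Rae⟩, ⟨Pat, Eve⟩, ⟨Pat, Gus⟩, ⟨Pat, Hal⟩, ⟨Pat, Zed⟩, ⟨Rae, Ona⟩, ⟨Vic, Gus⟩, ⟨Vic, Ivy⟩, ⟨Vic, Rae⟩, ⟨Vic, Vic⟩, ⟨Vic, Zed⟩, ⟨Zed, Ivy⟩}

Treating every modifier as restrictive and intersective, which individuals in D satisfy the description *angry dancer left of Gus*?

{Dan, Vic}

⟦left of Gus⟧ = {x : ⟨x, Gus⟩ ∈ ⟦left of⟧} = {Dan, Eve, Gus, Ivy, Pat, Vic}
⟦dancer⟧ = {Dan, Hal, Ivy, Jo, Ona, Vic, Zed}
… ∩ ⟦left of Gus⟧ = {Dan, Hal, Ivy, Jo, Ona, Vic, Zed} ∩ {Dan, Eve, Gus, Ivy, Pat, Vic} = {Dan, Ivy, Vic}
… ∩ ⟦angry⟧ = {Dan, Ivy, Vic} ∩ {Dan, Hal, Jo, Ona, Rae, Vic} = {Dan, Vic}
So ⟦angry dancer left of Gus⟧ = {Dan, Vic}.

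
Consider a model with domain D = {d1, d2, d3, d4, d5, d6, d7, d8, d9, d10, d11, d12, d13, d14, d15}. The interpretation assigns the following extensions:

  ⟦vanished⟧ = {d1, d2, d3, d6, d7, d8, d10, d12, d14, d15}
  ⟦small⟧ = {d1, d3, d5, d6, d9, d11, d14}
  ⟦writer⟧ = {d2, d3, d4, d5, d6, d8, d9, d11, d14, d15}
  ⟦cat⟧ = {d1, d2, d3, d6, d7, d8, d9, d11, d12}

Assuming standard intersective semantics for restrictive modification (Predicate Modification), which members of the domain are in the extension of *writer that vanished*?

{d2, d3, d6, d8, d14, d15}

⟦that vanished⟧ = ⟦vanished⟧ = {d1, d2, d3, d6, d7, d8, d10, d12, d14, d15}
⟦writer⟧ = {d2, d3, d4, d5, d6, d8, d9, d11, d14, d15}
… ∩ ⟦that vanished⟧ = {d2, d3, d4, d5, d6, d8, d9, d11, d14, d15} ∩ {d1, d2, d3, d6, d7, d8, d10, d12, d14, d15} = {d2, d3, d6, d8, d14, d15}
So ⟦writer that vanished⟧ = {d2, d3, d6, d8, d14, d15}.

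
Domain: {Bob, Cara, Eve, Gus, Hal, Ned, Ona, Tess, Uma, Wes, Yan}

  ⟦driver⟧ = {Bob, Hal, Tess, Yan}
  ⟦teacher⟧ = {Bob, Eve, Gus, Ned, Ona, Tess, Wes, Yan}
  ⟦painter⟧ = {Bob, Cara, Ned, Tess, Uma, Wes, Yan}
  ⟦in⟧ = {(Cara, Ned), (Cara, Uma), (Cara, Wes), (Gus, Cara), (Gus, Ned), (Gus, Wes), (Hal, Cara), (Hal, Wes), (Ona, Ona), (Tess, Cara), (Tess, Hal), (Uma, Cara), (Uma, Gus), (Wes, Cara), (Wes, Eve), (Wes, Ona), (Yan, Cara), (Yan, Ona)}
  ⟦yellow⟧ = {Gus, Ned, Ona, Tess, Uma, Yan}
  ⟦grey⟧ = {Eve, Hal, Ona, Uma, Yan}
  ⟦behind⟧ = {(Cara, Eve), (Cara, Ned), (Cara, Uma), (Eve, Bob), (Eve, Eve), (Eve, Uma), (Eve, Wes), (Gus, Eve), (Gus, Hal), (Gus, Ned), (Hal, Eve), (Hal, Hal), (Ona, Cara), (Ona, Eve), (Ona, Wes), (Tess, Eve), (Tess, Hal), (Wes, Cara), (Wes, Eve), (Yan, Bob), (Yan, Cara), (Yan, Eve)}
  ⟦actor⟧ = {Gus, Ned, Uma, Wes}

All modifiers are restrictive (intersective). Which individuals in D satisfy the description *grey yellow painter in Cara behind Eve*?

{Yan}

⟦in Cara⟧ = {x : ⟨x, Cara⟩ ∈ ⟦in⟧} = {Gus, Hal, Tess, Uma, Wes, Yan}
⟦behind Eve⟧ = {x : ⟨x, Eve⟩ ∈ ⟦behind⟧} = {Cara, Eve, Gus, Hal, Ona, Tess, Wes, Yan}
⟦painter⟧ = {Bob, Cara, Ned, Tess, Uma, Wes, Yan}
… ∩ ⟦in Cara⟧ = {Bob, Cara, Ned, Tess, Uma, Wes, Yan} ∩ {Gus, Hal, Tess, Uma, Wes, Yan} = {Tess, Uma, Wes, Yan}
… ∩ ⟦behind Eve⟧ = {Tess, Uma, Wes, Yan} ∩ {Cara, Eve, Gus, Hal, Ona, Tess, Wes, Yan} = {Tess, Wes, Yan}
… ∩ ⟦grey⟧ = {Tess, Wes, Yan} ∩ {Eve, Hal, Ona, Uma, Yan} = {Yan}
… ∩ ⟦yellow⟧ = {Yan} ∩ {Gus, Ned, Ona, Tess, Uma, Yan} = {Yan}
So ⟦grey yellow painter in Cara behind Eve⟧ = {Yan}.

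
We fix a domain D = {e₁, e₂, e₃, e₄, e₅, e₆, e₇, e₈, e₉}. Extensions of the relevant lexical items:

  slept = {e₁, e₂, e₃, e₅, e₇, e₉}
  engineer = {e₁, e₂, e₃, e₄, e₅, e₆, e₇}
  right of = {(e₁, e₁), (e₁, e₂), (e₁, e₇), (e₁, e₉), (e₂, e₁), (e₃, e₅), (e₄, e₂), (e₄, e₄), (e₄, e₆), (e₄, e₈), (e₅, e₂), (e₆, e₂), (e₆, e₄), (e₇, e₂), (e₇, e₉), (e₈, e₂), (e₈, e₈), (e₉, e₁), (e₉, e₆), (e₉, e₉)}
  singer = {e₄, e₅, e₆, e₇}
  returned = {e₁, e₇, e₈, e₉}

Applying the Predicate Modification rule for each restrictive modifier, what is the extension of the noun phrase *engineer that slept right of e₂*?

{e₁, e₅, e₇}

⟦that slept⟧ = ⟦slept⟧ = {e₁, e₂, e₃, e₅, e₇, e₉}
⟦right of e₂⟧ = {x : ⟨x, e₂⟩ ∈ ⟦right of⟧} = {e₁, e₄, e₅, e₆, e₇, e₈}
⟦engineer⟧ = {e₁, e₂, e₃, e₄, e₅, e₆, e₇}
… ∩ ⟦that slept⟧ = {e₁, e₂, e₃, e₄, e₅, e₆, e₇} ∩ {e₁, e₂, e₃, e₅, e₇, e₉} = {e₁, e₂, e₃, e₅, e₇}
… ∩ ⟦right of e₂⟧ = {e₁, e₂, e₃, e₅, e₇} ∩ {e₁, e₄, e₅, e₆, e₇, e₈} = {e₁, e₅, e₇}
So ⟦engineer that slept right of e₂⟧ = {e₁, e₅, e₇}.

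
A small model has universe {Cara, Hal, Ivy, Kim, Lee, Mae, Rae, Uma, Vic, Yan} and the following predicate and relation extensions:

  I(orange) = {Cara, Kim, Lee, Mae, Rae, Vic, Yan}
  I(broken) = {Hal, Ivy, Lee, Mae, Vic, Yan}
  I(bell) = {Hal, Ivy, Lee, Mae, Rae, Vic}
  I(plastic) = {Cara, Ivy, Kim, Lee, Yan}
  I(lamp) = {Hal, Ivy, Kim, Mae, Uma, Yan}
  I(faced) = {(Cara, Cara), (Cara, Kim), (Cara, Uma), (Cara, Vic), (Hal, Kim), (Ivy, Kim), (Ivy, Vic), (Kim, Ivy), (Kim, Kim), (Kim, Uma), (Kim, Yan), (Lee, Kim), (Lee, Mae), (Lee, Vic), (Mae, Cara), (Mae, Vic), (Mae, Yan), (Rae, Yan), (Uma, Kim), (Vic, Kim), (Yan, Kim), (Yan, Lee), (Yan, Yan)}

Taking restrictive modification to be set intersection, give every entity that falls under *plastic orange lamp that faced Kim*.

⟦that faced Kim⟧ = {x : ⟨x, Kim⟩ ∈ ⟦faced⟧} = {Cara, Hal, Ivy, Kim, Lee, Uma, Vic, Yan}
⟦lamp⟧ = {Hal, Ivy, Kim, Mae, Uma, Yan}
… ∩ ⟦that faced Kim⟧ = {Hal, Ivy, Kim, Mae, Uma, Yan} ∩ {Cara, Hal, Ivy, Kim, Lee, Uma, Vic, Yan} = {Hal, Ivy, Kim, Uma, Yan}
… ∩ ⟦plastic⟧ = {Hal, Ivy, Kim, Uma, Yan} ∩ {Cara, Ivy, Kim, Lee, Yan} = {Ivy, Kim, Yan}
… ∩ ⟦orange⟧ = {Ivy, Kim, Yan} ∩ {Cara, Kim, Lee, Mae, Rae, Vic, Yan} = {Kim, Yan}
So ⟦plastic orange lamp that faced Kim⟧ = {Kim, Yan}.

{Kim, Yan}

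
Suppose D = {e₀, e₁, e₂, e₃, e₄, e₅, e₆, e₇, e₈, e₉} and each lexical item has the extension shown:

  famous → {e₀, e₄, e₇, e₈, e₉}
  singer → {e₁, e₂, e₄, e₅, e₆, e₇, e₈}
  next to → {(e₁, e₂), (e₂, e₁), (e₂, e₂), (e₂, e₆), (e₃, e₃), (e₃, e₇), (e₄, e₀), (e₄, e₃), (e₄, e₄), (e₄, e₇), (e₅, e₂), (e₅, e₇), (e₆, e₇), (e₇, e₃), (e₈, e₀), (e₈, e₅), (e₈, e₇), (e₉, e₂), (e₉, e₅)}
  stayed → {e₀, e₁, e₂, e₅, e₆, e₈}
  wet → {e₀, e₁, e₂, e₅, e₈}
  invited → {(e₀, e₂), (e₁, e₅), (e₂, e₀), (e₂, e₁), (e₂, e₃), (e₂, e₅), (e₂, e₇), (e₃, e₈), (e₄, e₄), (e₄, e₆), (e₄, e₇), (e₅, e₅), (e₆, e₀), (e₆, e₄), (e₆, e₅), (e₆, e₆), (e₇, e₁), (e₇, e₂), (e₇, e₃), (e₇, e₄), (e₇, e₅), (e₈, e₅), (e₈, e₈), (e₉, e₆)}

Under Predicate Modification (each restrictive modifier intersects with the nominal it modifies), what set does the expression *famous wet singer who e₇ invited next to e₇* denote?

{ }

⟦who e₇ invited⟧ = {x : ⟨e₇, x⟩ ∈ ⟦invited⟧} = {e₁, e₂, e₃, e₄, e₅}
⟦next to e₇⟧ = {x : ⟨x, e₇⟩ ∈ ⟦next to⟧} = {e₃, e₄, e₅, e₆, e₈}
⟦singer⟧ = {e₁, e₂, e₄, e₅, e₆, e₇, e₈}
… ∩ ⟦who e₇ invited⟧ = {e₁, e₂, e₄, e₅, e₆, e₇, e₈} ∩ {e₁, e₂, e₃, e₄, e₅} = {e₁, e₂, e₄, e₅}
… ∩ ⟦next to e₇⟧ = {e₁, e₂, e₄, e₅} ∩ {e₃, e₄, e₅, e₆, e₈} = {e₄, e₅}
… ∩ ⟦famous⟧ = {e₄, e₅} ∩ {e₀, e₄, e₇, e₈, e₉} = {e₄}
… ∩ ⟦wet⟧ = {e₄} ∩ {e₀, e₁, e₂, e₅, e₈} = ∅
So ⟦famous wet singer who e₇ invited next to e₇⟧ = { }.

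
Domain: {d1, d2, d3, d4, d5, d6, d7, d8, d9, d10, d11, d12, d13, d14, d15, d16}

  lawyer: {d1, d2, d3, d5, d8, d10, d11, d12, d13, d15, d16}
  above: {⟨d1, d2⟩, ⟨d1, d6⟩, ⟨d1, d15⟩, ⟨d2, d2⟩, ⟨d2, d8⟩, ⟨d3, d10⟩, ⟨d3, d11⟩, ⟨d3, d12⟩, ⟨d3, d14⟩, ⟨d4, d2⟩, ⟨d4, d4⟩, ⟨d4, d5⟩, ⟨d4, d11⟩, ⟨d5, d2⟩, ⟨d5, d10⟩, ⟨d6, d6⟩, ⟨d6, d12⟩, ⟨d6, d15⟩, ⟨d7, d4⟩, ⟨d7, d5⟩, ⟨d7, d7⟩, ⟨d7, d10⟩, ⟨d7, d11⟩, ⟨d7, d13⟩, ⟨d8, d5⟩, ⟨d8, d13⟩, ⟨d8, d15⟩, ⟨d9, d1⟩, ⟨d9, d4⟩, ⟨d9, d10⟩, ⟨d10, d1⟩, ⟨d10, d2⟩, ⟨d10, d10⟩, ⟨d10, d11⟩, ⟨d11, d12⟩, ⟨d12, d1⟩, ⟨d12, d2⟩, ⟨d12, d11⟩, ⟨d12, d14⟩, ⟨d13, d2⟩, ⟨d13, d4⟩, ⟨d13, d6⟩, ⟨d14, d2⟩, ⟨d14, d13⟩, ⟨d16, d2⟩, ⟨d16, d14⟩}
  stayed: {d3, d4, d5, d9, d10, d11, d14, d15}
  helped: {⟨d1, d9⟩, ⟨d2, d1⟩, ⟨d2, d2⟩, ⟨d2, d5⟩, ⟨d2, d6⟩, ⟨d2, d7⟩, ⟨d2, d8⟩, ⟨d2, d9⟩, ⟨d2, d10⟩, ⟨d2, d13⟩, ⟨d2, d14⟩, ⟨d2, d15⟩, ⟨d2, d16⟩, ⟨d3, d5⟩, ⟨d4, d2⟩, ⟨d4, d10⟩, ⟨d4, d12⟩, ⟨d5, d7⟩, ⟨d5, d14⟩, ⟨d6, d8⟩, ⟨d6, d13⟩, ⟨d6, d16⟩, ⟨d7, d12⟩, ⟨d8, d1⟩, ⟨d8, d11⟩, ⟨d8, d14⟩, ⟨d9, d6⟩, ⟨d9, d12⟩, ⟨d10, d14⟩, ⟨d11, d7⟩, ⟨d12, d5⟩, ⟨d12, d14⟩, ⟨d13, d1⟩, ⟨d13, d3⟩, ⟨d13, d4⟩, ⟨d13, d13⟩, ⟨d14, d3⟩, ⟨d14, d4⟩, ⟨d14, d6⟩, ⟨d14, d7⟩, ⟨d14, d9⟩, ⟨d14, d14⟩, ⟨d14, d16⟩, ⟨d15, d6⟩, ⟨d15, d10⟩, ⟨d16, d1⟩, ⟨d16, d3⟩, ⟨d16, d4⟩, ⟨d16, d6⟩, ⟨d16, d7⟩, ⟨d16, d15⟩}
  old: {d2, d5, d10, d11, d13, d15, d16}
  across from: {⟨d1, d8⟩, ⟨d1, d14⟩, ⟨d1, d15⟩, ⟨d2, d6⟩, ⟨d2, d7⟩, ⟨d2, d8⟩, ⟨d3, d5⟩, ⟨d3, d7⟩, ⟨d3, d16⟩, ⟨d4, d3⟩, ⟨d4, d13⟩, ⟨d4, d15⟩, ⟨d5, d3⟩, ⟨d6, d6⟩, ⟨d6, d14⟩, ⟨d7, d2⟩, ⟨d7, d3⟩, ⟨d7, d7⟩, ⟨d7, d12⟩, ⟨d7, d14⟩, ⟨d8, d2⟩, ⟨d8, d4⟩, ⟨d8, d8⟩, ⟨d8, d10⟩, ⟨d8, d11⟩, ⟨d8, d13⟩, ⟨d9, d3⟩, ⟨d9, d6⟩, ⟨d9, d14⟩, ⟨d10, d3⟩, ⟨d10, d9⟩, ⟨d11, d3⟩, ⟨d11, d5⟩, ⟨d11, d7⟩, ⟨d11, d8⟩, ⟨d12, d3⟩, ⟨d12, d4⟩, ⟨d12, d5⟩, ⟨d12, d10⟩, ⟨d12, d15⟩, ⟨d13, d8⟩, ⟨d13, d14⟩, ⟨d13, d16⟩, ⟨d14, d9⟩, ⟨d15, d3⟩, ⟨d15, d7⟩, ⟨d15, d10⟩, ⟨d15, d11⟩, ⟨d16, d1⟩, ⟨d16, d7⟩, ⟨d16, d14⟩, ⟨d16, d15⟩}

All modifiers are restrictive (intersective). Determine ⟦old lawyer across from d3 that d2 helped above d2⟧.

{d5, d10}

⟦across from d3⟧ = {x : ⟨x, d3⟩ ∈ ⟦across from⟧} = {d4, d5, d7, d9, d10, d11, d12, d15}
⟦that d2 helped⟧ = {x : ⟨d2, x⟩ ∈ ⟦helped⟧} = {d1, d2, d5, d6, d7, d8, d9, d10, d13, d14, d15, d16}
⟦above d2⟧ = {x : ⟨x, d2⟩ ∈ ⟦above⟧} = {d1, d2, d4, d5, d10, d12, d13, d14, d16}
⟦lawyer⟧ = {d1, d2, d3, d5, d8, d10, d11, d12, d13, d15, d16}
… ∩ ⟦across from d3⟧ = {d1, d2, d3, d5, d8, d10, d11, d12, d13, d15, d16} ∩ {d4, d5, d7, d9, d10, d11, d12, d15} = {d5, d10, d11, d12, d15}
… ∩ ⟦that d2 helped⟧ = {d5, d10, d11, d12, d15} ∩ {d1, d2, d5, d6, d7, d8, d9, d10, d13, d14, d15, d16} = {d5, d10, d15}
… ∩ ⟦above d2⟧ = {d5, d10, d15} ∩ {d1, d2, d4, d5, d10, d12, d13, d14, d16} = {d5, d10}
… ∩ ⟦old⟧ = {d5, d10} ∩ {d2, d5, d10, d11, d13, d15, d16} = {d5, d10}
So ⟦old lawyer across from d3 that d2 helped above d2⟧ = {d5, d10}.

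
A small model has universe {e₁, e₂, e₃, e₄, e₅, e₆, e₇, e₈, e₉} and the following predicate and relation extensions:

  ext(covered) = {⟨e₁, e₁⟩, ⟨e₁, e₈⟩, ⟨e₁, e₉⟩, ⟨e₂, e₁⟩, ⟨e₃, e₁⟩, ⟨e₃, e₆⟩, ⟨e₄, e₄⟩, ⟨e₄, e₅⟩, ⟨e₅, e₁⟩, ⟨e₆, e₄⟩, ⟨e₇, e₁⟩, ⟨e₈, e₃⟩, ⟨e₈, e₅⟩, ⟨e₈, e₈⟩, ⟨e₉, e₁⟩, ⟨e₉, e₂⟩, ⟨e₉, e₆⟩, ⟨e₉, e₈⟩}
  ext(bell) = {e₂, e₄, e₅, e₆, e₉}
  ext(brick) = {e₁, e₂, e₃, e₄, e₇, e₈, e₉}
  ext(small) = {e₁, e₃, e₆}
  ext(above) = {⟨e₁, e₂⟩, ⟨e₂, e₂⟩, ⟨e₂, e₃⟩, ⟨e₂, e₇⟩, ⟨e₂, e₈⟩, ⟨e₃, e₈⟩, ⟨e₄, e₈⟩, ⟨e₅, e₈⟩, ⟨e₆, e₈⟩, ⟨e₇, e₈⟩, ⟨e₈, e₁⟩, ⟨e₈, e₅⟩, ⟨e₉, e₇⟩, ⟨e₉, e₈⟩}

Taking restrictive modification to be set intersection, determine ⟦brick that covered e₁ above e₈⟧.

⟦that covered e₁⟧ = {x : ⟨x, e₁⟩ ∈ ⟦covered⟧} = {e₁, e₂, e₃, e₅, e₇, e₉}
⟦above e₈⟧ = {x : ⟨x, e₈⟩ ∈ ⟦above⟧} = {e₂, e₃, e₄, e₅, e₆, e₇, e₉}
⟦brick⟧ = {e₁, e₂, e₃, e₄, e₇, e₈, e₉}
… ∩ ⟦that covered e₁⟧ = {e₁, e₂, e₃, e₄, e₇, e₈, e₉} ∩ {e₁, e₂, e₃, e₅, e₇, e₉} = {e₁, e₂, e₃, e₇, e₉}
… ∩ ⟦above e₈⟧ = {e₁, e₂, e₃, e₇, e₉} ∩ {e₂, e₃, e₄, e₅, e₆, e₇, e₉} = {e₂, e₃, e₇, e₉}
So ⟦brick that covered e₁ above e₈⟧ = {e₂, e₃, e₇, e₉}.

{e₂, e₃, e₇, e₉}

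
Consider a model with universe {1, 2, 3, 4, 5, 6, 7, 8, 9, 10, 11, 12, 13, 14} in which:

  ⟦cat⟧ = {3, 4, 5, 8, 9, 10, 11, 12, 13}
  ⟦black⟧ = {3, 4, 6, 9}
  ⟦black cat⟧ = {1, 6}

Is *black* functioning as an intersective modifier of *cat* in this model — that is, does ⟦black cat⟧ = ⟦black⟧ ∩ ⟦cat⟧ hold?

no

⟦black⟧ ∩ ⟦cat⟧ = {3, 4, 6, 9} ∩ {3, 4, 5, 8, 9, 10, 11, 12, 13} = {3, 4, 9}
Observed ⟦black cat⟧ = {1, 6}.
These differ, so the modifier is not intersective in this model.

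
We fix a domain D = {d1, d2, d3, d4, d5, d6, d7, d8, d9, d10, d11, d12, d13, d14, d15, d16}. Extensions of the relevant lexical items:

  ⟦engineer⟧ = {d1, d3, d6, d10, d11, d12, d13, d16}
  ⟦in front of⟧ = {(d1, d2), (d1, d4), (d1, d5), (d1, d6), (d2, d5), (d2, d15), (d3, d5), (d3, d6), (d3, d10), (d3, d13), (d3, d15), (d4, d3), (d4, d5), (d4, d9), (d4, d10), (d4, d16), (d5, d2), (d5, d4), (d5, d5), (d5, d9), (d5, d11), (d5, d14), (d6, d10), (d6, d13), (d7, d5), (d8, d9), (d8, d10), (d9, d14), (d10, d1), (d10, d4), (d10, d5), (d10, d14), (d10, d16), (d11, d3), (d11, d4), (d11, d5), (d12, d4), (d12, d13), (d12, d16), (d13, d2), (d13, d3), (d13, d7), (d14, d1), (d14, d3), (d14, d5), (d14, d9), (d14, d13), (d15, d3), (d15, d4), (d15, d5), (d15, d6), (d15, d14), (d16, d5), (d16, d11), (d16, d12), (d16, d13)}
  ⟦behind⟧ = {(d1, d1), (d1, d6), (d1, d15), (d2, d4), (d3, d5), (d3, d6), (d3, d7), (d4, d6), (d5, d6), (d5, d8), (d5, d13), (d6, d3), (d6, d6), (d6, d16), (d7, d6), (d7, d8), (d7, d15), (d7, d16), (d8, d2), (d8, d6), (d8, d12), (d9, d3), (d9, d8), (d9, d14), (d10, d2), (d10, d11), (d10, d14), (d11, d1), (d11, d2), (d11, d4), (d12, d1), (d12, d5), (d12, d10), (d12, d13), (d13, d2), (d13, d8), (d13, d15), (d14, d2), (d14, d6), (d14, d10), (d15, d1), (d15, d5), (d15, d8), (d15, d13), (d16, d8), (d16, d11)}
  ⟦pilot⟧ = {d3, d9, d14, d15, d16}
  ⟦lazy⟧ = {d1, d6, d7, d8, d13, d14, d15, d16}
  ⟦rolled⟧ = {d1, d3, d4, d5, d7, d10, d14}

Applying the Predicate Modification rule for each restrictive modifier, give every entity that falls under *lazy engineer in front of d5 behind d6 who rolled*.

⟦in front of d5⟧ = {x : ⟨x, d5⟩ ∈ ⟦in front of⟧} = {d1, d2, d3, d4, d5, d7, d10, d11, d14, d15, d16}
⟦behind d6⟧ = {x : ⟨x, d6⟩ ∈ ⟦behind⟧} = {d1, d3, d4, d5, d6, d7, d8, d14}
⟦who rolled⟧ = ⟦rolled⟧ = {d1, d3, d4, d5, d7, d10, d14}
⟦engineer⟧ = {d1, d3, d6, d10, d11, d12, d13, d16}
… ∩ ⟦in front of d5⟧ = {d1, d3, d6, d10, d11, d12, d13, d16} ∩ {d1, d2, d3, d4, d5, d7, d10, d11, d14, d15, d16} = {d1, d3, d10, d11, d16}
… ∩ ⟦behind d6⟧ = {d1, d3, d10, d11, d16} ∩ {d1, d3, d4, d5, d6, d7, d8, d14} = {d1, d3}
… ∩ ⟦who rolled⟧ = {d1, d3} ∩ {d1, d3, d4, d5, d7, d10, d14} = {d1, d3}
… ∩ ⟦lazy⟧ = {d1, d3} ∩ {d1, d6, d7, d8, d13, d14, d15, d16} = {d1}
So ⟦lazy engineer in front of d5 behind d6 who rolled⟧ = {d1}.

{d1}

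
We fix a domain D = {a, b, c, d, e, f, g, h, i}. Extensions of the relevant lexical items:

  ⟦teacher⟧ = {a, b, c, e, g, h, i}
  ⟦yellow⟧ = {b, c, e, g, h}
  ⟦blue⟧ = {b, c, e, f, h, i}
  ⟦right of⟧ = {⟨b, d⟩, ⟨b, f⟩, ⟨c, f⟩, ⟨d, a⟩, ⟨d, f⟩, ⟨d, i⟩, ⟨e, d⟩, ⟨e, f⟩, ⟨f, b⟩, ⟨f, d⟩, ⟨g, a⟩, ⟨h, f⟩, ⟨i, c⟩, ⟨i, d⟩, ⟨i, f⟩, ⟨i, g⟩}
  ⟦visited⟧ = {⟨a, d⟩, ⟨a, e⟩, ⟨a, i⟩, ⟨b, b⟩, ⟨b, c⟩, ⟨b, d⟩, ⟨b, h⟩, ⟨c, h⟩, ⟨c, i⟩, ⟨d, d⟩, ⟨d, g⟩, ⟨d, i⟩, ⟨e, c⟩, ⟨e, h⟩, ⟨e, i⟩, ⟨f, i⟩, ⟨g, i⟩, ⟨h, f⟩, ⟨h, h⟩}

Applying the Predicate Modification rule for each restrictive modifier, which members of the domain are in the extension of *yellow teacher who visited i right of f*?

⟦who visited i⟧ = {x : ⟨x, i⟩ ∈ ⟦visited⟧} = {a, c, d, e, f, g}
⟦right of f⟧ = {x : ⟨x, f⟩ ∈ ⟦right of⟧} = {b, c, d, e, h, i}
⟦teacher⟧ = {a, b, c, e, g, h, i}
… ∩ ⟦who visited i⟧ = {a, b, c, e, g, h, i} ∩ {a, c, d, e, f, g} = {a, c, e, g}
… ∩ ⟦right of f⟧ = {a, c, e, g} ∩ {b, c, d, e, h, i} = {c, e}
… ∩ ⟦yellow⟧ = {c, e} ∩ {b, c, e, g, h} = {c, e}
So ⟦yellow teacher who visited i right of f⟧ = {c, e}.

{c, e}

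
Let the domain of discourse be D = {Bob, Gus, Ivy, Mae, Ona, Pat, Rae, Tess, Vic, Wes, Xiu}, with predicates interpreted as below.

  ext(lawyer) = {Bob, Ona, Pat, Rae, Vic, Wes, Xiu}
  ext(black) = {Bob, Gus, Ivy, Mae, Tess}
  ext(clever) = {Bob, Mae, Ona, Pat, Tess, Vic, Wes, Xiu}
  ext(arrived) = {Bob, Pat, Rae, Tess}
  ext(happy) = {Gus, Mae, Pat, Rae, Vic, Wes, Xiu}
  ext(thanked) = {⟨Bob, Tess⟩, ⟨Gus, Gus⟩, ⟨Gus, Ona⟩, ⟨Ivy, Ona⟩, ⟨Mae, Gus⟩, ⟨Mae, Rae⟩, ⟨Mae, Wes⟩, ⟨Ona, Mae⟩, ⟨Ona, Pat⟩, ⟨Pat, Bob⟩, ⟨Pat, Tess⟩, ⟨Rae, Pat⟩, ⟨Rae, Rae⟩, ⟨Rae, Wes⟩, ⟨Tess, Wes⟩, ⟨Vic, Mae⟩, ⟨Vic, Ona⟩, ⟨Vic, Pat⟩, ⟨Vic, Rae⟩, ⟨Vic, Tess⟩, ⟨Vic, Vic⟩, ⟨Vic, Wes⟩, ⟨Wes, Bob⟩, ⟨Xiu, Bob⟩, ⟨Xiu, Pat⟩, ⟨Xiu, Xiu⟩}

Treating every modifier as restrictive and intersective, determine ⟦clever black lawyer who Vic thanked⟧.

⟦who Vic thanked⟧ = {x : ⟨Vic, x⟩ ∈ ⟦thanked⟧} = {Mae, Ona, Pat, Rae, Tess, Vic, Wes}
⟦lawyer⟧ = {Bob, Ona, Pat, Rae, Vic, Wes, Xiu}
… ∩ ⟦who Vic thanked⟧ = {Bob, Ona, Pat, Rae, Vic, Wes, Xiu} ∩ {Mae, Ona, Pat, Rae, Tess, Vic, Wes} = {Ona, Pat, Rae, Vic, Wes}
… ∩ ⟦clever⟧ = {Ona, Pat, Rae, Vic, Wes} ∩ {Bob, Mae, Ona, Pat, Tess, Vic, Wes, Xiu} = {Ona, Pat, Vic, Wes}
… ∩ ⟦black⟧ = {Ona, Pat, Vic, Wes} ∩ {Bob, Gus, Ivy, Mae, Tess} = ∅
So ⟦clever black lawyer who Vic thanked⟧ = { }.

{ }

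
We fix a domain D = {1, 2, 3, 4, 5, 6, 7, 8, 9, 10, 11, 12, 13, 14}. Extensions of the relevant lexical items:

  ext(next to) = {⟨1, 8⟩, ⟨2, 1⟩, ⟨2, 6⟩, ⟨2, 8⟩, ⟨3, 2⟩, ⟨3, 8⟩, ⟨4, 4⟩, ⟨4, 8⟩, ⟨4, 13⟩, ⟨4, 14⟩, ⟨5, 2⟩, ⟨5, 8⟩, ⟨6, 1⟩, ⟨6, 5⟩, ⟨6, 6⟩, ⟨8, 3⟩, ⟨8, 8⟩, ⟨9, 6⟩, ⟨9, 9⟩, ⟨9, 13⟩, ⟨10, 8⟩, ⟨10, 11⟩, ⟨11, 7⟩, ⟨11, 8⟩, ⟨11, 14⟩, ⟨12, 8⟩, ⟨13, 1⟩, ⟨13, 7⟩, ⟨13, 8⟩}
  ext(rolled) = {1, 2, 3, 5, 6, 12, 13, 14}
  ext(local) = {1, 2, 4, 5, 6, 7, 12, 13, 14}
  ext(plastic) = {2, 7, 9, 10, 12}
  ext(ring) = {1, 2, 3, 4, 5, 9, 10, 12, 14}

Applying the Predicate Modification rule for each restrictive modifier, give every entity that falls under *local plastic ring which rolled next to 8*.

⟦which rolled⟧ = ⟦rolled⟧ = {1, 2, 3, 5, 6, 12, 13, 14}
⟦next to 8⟧ = {x : ⟨x, 8⟩ ∈ ⟦next to⟧} = {1, 2, 3, 4, 5, 8, 10, 11, 12, 13}
⟦ring⟧ = {1, 2, 3, 4, 5, 9, 10, 12, 14}
… ∩ ⟦which rolled⟧ = {1, 2, 3, 4, 5, 9, 10, 12, 14} ∩ {1, 2, 3, 5, 6, 12, 13, 14} = {1, 2, 3, 5, 12, 14}
… ∩ ⟦next to 8⟧ = {1, 2, 3, 5, 12, 14} ∩ {1, 2, 3, 4, 5, 8, 10, 11, 12, 13} = {1, 2, 3, 5, 12}
… ∩ ⟦local⟧ = {1, 2, 3, 5, 12} ∩ {1, 2, 4, 5, 6, 7, 12, 13, 14} = {1, 2, 5, 12}
… ∩ ⟦plastic⟧ = {1, 2, 5, 12} ∩ {2, 7, 9, 10, 12} = {2, 12}
So ⟦local plastic ring which rolled next to 8⟧ = {2, 12}.

{2, 12}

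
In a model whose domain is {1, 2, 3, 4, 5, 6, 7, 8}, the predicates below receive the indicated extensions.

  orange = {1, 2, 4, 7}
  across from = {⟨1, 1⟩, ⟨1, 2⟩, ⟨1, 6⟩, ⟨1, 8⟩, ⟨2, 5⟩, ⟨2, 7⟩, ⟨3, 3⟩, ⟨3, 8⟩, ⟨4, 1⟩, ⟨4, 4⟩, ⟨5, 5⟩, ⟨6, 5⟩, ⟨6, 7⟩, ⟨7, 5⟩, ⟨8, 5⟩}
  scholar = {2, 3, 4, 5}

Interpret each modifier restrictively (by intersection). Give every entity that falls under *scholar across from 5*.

{2, 5}

⟦across from 5⟧ = {x : ⟨x, 5⟩ ∈ ⟦across from⟧} = {2, 5, 6, 7, 8}
⟦scholar⟧ = {2, 3, 4, 5}
… ∩ ⟦across from 5⟧ = {2, 3, 4, 5} ∩ {2, 5, 6, 7, 8} = {2, 5}
So ⟦scholar across from 5⟧ = {2, 5}.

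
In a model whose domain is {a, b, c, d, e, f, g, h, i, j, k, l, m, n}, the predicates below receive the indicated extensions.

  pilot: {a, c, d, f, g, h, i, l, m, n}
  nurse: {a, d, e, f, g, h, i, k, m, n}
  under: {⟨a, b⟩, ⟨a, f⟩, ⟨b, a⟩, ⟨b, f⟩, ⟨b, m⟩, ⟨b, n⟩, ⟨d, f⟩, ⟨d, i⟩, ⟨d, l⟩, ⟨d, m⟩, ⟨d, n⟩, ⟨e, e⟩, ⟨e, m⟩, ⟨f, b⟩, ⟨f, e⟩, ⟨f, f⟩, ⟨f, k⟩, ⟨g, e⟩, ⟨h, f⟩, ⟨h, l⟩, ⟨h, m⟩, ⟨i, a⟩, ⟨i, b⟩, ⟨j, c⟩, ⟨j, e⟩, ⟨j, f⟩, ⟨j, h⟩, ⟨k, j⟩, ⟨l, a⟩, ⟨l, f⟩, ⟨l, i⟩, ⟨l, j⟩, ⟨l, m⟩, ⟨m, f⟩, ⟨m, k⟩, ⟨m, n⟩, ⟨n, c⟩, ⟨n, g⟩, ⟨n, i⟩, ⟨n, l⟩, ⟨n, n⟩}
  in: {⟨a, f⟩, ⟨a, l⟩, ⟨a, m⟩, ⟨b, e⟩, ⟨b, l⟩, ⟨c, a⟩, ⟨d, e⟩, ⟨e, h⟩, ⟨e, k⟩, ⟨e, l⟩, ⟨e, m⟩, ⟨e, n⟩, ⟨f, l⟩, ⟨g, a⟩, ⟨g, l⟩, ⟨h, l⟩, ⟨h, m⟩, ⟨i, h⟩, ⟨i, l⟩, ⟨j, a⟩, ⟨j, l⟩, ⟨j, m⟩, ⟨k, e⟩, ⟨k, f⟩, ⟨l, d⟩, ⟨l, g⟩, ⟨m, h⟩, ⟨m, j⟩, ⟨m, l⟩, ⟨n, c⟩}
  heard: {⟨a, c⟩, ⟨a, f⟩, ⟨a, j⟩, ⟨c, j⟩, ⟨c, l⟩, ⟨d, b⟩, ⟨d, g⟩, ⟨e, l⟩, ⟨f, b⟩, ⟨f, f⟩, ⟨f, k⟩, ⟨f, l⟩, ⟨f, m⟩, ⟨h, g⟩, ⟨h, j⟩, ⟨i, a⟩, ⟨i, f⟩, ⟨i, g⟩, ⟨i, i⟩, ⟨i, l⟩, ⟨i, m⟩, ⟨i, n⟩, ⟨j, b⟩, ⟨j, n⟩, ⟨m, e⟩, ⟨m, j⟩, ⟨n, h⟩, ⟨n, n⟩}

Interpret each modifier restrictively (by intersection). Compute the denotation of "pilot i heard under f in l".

{a, f, m}

⟦i heard⟧ = {x : ⟨i, x⟩ ∈ ⟦heard⟧} = {a, f, g, i, l, m, n}
⟦under f⟧ = {x : ⟨x, f⟩ ∈ ⟦under⟧} = {a, b, d, f, h, j, l, m}
⟦in l⟧ = {x : ⟨x, l⟩ ∈ ⟦in⟧} = {a, b, e, f, g, h, i, j, m}
⟦pilot⟧ = {a, c, d, f, g, h, i, l, m, n}
… ∩ ⟦i heard⟧ = {a, c, d, f, g, h, i, l, m, n} ∩ {a, f, g, i, l, m, n} = {a, f, g, i, l, m, n}
… ∩ ⟦under f⟧ = {a, f, g, i, l, m, n} ∩ {a, b, d, f, h, j, l, m} = {a, f, l, m}
… ∩ ⟦in l⟧ = {a, f, l, m} ∩ {a, b, e, f, g, h, i, j, m} = {a, f, m}
So ⟦pilot i heard under f in l⟧ = {a, f, m}.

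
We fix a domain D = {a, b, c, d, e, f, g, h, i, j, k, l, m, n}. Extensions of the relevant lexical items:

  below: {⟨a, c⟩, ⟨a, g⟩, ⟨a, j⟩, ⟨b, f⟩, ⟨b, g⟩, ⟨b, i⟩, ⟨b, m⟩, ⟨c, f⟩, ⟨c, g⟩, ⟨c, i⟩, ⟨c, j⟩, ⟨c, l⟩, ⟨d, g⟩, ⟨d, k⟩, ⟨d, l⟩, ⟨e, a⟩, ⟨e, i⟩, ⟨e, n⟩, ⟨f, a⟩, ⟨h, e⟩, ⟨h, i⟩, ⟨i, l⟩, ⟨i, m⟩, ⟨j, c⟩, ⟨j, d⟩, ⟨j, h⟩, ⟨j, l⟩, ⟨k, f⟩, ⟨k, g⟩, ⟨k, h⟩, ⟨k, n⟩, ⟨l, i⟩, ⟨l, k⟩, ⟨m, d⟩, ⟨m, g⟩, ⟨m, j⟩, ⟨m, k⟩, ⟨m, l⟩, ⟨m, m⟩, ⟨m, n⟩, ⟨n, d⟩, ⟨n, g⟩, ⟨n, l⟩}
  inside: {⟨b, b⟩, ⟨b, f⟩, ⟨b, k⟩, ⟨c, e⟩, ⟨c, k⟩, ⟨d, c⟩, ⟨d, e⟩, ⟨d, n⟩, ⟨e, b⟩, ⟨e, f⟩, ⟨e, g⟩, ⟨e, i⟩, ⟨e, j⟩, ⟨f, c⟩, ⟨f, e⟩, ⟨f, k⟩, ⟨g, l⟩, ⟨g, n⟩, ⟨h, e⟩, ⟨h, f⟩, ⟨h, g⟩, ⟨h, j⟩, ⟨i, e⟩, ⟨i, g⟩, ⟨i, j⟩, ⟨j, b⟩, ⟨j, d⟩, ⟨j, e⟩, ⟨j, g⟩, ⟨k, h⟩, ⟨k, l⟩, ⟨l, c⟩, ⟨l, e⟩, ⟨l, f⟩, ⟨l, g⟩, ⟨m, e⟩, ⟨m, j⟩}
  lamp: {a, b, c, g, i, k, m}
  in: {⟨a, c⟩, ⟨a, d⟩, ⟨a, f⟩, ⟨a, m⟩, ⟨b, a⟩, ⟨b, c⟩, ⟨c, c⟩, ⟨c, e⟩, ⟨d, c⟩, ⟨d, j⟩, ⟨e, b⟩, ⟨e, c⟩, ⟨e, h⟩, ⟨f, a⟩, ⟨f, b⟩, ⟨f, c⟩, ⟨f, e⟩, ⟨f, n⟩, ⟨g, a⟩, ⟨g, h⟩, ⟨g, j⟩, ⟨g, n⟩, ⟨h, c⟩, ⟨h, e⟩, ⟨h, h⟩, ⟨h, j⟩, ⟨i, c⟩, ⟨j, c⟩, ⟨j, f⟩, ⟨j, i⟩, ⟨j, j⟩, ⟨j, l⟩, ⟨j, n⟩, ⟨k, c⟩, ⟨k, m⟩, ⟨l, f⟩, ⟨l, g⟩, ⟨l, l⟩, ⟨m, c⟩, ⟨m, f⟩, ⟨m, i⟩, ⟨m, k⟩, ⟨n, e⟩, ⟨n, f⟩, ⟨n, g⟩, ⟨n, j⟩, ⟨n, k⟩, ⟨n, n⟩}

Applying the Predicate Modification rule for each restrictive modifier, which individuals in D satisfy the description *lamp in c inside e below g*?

{c, m}

⟦in c⟧ = {x : ⟨x, c⟩ ∈ ⟦in⟧} = {a, b, c, d, e, f, h, i, j, k, m}
⟦inside e⟧ = {x : ⟨x, e⟩ ∈ ⟦inside⟧} = {c, d, f, h, i, j, l, m}
⟦below g⟧ = {x : ⟨x, g⟩ ∈ ⟦below⟧} = {a, b, c, d, k, m, n}
⟦lamp⟧ = {a, b, c, g, i, k, m}
… ∩ ⟦in c⟧ = {a, b, c, g, i, k, m} ∩ {a, b, c, d, e, f, h, i, j, k, m} = {a, b, c, i, k, m}
… ∩ ⟦inside e⟧ = {a, b, c, i, k, m} ∩ {c, d, f, h, i, j, l, m} = {c, i, m}
… ∩ ⟦below g⟧ = {c, i, m} ∩ {a, b, c, d, k, m, n} = {c, m}
So ⟦lamp in c inside e below g⟧ = {c, m}.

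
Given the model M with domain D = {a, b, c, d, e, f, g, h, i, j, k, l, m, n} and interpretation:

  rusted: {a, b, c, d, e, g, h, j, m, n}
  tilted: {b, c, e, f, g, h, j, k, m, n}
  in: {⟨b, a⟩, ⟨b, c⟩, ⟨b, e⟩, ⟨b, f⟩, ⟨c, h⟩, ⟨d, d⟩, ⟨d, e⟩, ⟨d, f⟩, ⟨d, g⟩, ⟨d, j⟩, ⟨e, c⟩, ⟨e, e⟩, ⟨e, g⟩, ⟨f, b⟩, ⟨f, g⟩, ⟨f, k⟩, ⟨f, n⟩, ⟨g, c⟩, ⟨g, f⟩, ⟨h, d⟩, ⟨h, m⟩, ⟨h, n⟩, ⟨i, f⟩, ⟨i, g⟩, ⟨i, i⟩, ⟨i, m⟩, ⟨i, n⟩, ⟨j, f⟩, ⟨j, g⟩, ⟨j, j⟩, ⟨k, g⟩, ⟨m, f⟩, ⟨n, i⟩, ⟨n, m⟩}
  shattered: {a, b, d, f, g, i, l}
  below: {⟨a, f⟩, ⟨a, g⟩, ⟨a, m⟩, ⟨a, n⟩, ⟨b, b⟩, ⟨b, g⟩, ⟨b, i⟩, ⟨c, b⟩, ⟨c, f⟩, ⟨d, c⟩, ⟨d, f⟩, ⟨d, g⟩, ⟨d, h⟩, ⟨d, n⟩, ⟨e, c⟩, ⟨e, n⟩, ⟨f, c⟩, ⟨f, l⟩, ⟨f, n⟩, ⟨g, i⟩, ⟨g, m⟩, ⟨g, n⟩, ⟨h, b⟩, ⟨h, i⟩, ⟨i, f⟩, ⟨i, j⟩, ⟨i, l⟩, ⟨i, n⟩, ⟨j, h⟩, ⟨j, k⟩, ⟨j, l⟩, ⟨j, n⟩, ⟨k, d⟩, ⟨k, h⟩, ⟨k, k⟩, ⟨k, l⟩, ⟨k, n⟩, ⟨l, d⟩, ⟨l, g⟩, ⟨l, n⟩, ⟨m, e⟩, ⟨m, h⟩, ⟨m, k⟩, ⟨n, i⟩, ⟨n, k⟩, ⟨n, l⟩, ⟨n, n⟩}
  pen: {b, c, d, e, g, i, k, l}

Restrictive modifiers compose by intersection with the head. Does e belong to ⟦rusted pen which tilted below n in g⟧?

yes

⟦which tilted⟧ = ⟦tilted⟧ = {b, c, e, f, g, h, j, k, m, n}
⟦below n⟧ = {x : ⟨x, n⟩ ∈ ⟦below⟧} = {a, d, e, f, g, i, j, k, l, n}
⟦in g⟧ = {x : ⟨x, g⟩ ∈ ⟦in⟧} = {d, e, f, i, j, k}
⟦pen⟧ = {b, c, d, e, g, i, k, l}
… ∩ ⟦which tilted⟧ = {b, c, d, e, g, i, k, l} ∩ {b, c, e, f, g, h, j, k, m, n} = {b, c, e, g, k}
… ∩ ⟦below n⟧ = {b, c, e, g, k} ∩ {a, d, e, f, g, i, j, k, l, n} = {e, g, k}
… ∩ ⟦in g⟧ = {e, g, k} ∩ {d, e, f, i, j, k} = {e, k}
… ∩ ⟦rusted⟧ = {e, k} ∩ {a, b, c, d, e, g, h, j, m, n} = {e}
⟦rusted pen which tilted below n in g⟧ = {e}; e ∈ this set.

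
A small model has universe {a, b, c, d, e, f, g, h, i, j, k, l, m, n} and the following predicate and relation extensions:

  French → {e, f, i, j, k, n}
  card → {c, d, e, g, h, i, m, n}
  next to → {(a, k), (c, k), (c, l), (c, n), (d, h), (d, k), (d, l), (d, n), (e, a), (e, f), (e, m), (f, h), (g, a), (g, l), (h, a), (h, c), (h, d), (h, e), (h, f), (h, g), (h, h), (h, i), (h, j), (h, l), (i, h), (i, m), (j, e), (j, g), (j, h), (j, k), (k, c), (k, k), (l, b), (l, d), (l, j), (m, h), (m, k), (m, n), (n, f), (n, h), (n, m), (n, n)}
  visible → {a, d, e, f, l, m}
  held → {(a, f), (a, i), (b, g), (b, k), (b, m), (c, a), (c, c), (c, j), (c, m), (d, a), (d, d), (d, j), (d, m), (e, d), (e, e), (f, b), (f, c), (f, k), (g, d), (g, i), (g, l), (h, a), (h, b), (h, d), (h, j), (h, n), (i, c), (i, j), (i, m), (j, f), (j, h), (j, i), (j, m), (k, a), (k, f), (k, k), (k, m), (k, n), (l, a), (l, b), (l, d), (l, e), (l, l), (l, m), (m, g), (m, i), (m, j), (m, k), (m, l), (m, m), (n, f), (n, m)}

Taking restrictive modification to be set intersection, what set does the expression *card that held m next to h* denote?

{d, i, m, n}

⟦that held m⟧ = {x : ⟨x, m⟩ ∈ ⟦held⟧} = {b, c, d, i, j, k, l, m, n}
⟦next to h⟧ = {x : ⟨x, h⟩ ∈ ⟦next to⟧} = {d, f, h, i, j, m, n}
⟦card⟧ = {c, d, e, g, h, i, m, n}
… ∩ ⟦that held m⟧ = {c, d, e, g, h, i, m, n} ∩ {b, c, d, i, j, k, l, m, n} = {c, d, i, m, n}
… ∩ ⟦next to h⟧ = {c, d, i, m, n} ∩ {d, f, h, i, j, m, n} = {d, i, m, n}
So ⟦card that held m next to h⟧ = {d, i, m, n}.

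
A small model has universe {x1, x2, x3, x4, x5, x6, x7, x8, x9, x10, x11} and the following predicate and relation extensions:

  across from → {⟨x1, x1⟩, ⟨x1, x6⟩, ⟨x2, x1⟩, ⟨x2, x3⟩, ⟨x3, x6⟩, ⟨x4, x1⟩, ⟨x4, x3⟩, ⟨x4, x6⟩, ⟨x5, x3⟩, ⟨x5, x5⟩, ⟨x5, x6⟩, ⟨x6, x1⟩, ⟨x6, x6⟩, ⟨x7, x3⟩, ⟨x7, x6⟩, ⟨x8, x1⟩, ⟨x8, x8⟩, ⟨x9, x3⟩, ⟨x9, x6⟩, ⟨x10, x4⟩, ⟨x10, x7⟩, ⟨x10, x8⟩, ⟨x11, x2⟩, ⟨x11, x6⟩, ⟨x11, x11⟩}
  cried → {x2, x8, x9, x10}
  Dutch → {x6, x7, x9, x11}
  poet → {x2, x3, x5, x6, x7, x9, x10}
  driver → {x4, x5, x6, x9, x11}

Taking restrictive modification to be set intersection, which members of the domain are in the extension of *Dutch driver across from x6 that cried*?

⟦across from x6⟧ = {x : ⟨x, x6⟩ ∈ ⟦across from⟧} = {x1, x3, x4, x5, x6, x7, x9, x11}
⟦that cried⟧ = ⟦cried⟧ = {x2, x8, x9, x10}
⟦driver⟧ = {x4, x5, x6, x9, x11}
… ∩ ⟦across from x6⟧ = {x4, x5, x6, x9, x11} ∩ {x1, x3, x4, x5, x6, x7, x9, x11} = {x4, x5, x6, x9, x11}
… ∩ ⟦that cried⟧ = {x4, x5, x6, x9, x11} ∩ {x2, x8, x9, x10} = {x9}
… ∩ ⟦Dutch⟧ = {x9} ∩ {x6, x7, x9, x11} = {x9}
So ⟦Dutch driver across from x6 that cried⟧ = {x9}.

{x9}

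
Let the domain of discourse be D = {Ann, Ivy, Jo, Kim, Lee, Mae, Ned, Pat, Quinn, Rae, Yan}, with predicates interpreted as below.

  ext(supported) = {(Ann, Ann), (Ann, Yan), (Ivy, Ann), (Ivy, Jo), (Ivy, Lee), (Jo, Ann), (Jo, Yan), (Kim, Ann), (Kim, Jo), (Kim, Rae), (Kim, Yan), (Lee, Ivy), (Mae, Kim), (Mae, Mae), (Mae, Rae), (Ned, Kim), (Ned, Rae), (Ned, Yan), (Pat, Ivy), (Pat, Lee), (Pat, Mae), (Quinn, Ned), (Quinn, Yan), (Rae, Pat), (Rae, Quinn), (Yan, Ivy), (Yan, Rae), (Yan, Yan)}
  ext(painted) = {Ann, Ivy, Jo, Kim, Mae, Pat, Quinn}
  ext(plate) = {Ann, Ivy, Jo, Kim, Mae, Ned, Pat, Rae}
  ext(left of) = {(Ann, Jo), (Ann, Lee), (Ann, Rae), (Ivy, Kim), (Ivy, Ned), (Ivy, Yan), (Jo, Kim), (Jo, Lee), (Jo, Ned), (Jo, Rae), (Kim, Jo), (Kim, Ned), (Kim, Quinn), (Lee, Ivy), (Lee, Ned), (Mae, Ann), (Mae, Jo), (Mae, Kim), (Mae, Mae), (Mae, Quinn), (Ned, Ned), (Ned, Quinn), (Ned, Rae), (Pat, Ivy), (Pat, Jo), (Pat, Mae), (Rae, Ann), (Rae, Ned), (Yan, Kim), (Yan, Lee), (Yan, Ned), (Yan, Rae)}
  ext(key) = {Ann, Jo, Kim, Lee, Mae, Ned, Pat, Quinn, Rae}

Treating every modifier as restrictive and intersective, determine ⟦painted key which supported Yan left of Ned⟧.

⟦which supported Yan⟧ = {x : ⟨x, Yan⟩ ∈ ⟦supported⟧} = {Ann, Jo, Kim, Ned, Quinn, Yan}
⟦left of Ned⟧ = {x : ⟨x, Ned⟩ ∈ ⟦left of⟧} = {Ivy, Jo, Kim, Lee, Ned, Rae, Yan}
⟦key⟧ = {Ann, Jo, Kim, Lee, Mae, Ned, Pat, Quinn, Rae}
… ∩ ⟦which supported Yan⟧ = {Ann, Jo, Kim, Lee, Mae, Ned, Pat, Quinn, Rae} ∩ {Ann, Jo, Kim, Ned, Quinn, Yan} = {Ann, Jo, Kim, Ned, Quinn}
… ∩ ⟦left of Ned⟧ = {Ann, Jo, Kim, Ned, Quinn} ∩ {Ivy, Jo, Kim, Lee, Ned, Rae, Yan} = {Jo, Kim, Ned}
… ∩ ⟦painted⟧ = {Jo, Kim, Ned} ∩ {Ann, Ivy, Jo, Kim, Mae, Pat, Quinn} = {Jo, Kim}
So ⟦painted key which supported Yan left of Ned⟧ = {Jo, Kim}.

{Jo, Kim}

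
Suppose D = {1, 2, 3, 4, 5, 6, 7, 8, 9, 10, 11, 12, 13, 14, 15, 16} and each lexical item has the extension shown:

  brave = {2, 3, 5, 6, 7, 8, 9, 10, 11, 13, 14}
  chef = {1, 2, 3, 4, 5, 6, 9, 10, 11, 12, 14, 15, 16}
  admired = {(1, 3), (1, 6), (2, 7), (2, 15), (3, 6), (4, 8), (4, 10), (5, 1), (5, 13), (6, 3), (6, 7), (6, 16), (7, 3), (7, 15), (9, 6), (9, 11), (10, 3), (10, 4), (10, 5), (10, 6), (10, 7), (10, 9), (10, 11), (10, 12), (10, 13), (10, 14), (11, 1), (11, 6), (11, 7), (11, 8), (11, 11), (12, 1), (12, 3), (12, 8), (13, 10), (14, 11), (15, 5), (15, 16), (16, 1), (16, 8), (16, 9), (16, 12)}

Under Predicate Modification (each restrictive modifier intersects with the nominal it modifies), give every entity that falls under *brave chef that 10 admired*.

⟦that 10 admired⟧ = {x : ⟨10, x⟩ ∈ ⟦admired⟧} = {3, 4, 5, 6, 7, 9, 11, 12, 13, 14}
⟦chef⟧ = {1, 2, 3, 4, 5, 6, 9, 10, 11, 12, 14, 15, 16}
… ∩ ⟦that 10 admired⟧ = {1, 2, 3, 4, 5, 6, 9, 10, 11, 12, 14, 15, 16} ∩ {3, 4, 5, 6, 7, 9, 11, 12, 13, 14} = {3, 4, 5, 6, 9, 11, 12, 14}
… ∩ ⟦brave⟧ = {3, 4, 5, 6, 9, 11, 12, 14} ∩ {2, 3, 5, 6, 7, 8, 9, 10, 11, 13, 14} = {3, 5, 6, 9, 11, 14}
So ⟦brave chef that 10 admired⟧ = {3, 5, 6, 9, 11, 14}.

{3, 5, 6, 9, 11, 14}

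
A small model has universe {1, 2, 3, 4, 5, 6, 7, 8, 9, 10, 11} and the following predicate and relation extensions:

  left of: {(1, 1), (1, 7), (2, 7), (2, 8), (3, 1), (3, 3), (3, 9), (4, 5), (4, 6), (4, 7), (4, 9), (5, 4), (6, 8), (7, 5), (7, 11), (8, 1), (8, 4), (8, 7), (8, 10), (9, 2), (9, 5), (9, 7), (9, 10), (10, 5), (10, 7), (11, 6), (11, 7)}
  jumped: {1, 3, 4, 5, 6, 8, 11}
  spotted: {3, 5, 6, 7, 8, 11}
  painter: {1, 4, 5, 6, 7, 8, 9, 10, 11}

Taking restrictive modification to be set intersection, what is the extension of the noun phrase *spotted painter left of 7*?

⟦left of 7⟧ = {x : ⟨x, 7⟩ ∈ ⟦left of⟧} = {1, 2, 4, 8, 9, 10, 11}
⟦painter⟧ = {1, 4, 5, 6, 7, 8, 9, 10, 11}
… ∩ ⟦left of 7⟧ = {1, 4, 5, 6, 7, 8, 9, 10, 11} ∩ {1, 2, 4, 8, 9, 10, 11} = {1, 4, 8, 9, 10, 11}
… ∩ ⟦spotted⟧ = {1, 4, 8, 9, 10, 11} ∩ {3, 5, 6, 7, 8, 11} = {8, 11}
So ⟦spotted painter left of 7⟧ = {8, 11}.

{8, 11}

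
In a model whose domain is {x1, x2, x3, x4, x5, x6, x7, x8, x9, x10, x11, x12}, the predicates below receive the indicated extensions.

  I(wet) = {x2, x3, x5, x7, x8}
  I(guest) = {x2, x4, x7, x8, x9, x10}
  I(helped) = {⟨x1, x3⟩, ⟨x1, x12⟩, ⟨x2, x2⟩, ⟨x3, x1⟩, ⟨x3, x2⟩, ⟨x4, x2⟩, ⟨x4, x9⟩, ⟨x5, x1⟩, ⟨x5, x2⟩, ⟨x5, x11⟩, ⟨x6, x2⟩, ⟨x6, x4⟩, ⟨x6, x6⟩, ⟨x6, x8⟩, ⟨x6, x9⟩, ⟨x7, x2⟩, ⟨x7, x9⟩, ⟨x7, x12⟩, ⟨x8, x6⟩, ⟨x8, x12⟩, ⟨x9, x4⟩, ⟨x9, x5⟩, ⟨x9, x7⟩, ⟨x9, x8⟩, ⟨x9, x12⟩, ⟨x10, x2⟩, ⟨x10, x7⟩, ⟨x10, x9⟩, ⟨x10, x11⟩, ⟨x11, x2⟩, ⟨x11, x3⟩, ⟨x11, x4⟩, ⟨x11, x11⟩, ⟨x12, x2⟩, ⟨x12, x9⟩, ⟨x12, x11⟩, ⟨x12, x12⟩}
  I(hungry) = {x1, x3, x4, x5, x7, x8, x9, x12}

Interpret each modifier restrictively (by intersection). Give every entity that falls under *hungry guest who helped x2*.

{x4, x7}

⟦who helped x2⟧ = {x : ⟨x, x2⟩ ∈ ⟦helped⟧} = {x2, x3, x4, x5, x6, x7, x10, x11, x12}
⟦guest⟧ = {x2, x4, x7, x8, x9, x10}
… ∩ ⟦who helped x2⟧ = {x2, x4, x7, x8, x9, x10} ∩ {x2, x3, x4, x5, x6, x7, x10, x11, x12} = {x2, x4, x7, x10}
… ∩ ⟦hungry⟧ = {x2, x4, x7, x10} ∩ {x1, x3, x4, x5, x7, x8, x9, x12} = {x4, x7}
So ⟦hungry guest who helped x2⟧ = {x4, x7}.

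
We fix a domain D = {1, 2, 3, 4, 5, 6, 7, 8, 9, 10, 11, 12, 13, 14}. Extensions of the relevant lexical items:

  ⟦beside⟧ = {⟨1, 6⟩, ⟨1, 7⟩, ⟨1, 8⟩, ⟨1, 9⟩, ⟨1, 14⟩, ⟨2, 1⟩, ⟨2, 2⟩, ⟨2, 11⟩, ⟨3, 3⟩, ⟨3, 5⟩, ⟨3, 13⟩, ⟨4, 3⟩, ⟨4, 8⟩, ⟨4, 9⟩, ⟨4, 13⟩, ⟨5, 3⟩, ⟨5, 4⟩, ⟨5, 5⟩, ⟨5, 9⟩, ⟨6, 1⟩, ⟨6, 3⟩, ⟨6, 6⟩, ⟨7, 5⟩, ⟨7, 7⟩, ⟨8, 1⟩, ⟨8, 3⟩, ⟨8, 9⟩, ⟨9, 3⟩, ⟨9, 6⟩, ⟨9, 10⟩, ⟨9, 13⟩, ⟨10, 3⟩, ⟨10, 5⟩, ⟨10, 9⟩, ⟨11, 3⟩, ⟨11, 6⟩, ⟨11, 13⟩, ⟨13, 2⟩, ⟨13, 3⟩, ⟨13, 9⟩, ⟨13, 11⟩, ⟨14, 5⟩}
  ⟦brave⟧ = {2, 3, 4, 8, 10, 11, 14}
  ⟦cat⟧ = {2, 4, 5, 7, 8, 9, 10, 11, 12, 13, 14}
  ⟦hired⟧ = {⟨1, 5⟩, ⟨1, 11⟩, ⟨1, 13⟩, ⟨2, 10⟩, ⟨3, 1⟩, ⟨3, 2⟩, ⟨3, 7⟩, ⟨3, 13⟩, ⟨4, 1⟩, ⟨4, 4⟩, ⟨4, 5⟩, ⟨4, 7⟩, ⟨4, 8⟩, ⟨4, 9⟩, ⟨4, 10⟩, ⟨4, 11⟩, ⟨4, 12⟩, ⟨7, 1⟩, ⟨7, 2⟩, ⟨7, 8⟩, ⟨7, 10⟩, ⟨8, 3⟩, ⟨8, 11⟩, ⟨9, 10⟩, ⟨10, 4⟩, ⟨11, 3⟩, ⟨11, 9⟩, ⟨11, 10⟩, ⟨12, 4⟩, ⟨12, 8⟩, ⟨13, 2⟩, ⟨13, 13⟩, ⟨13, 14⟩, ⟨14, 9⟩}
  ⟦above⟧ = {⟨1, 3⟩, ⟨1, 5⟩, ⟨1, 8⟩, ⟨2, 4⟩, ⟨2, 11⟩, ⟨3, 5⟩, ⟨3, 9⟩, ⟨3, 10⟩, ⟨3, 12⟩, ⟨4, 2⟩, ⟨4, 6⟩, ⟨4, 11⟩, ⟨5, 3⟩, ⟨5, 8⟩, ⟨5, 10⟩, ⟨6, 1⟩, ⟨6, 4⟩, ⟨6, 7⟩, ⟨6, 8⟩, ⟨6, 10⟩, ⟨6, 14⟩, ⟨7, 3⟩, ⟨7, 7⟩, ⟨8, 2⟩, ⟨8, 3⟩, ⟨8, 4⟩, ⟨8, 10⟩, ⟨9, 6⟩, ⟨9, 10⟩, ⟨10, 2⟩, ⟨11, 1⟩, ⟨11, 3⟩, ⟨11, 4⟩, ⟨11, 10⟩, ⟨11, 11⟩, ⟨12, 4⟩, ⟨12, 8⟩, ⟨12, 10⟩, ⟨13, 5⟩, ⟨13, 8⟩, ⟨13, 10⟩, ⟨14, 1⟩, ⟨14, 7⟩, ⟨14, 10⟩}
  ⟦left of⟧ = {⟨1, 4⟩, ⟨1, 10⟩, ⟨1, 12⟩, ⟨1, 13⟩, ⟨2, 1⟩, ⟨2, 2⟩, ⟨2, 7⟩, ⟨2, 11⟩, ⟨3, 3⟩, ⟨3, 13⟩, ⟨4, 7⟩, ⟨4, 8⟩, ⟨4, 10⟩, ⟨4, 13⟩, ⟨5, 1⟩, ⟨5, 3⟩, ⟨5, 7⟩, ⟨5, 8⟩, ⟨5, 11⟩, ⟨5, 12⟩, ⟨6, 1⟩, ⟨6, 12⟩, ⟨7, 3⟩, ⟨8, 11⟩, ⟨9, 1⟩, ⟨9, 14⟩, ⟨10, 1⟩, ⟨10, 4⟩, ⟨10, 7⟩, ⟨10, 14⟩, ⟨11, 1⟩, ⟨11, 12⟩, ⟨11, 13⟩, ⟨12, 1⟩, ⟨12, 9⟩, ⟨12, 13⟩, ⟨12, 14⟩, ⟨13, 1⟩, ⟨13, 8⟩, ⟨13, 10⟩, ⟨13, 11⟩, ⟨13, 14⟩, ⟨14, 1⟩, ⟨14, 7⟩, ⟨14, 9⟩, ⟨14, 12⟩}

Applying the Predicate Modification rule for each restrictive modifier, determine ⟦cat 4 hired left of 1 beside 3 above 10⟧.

{5, 9, 11}

⟦4 hired⟧ = {x : ⟨4, x⟩ ∈ ⟦hired⟧} = {1, 4, 5, 7, 8, 9, 10, 11, 12}
⟦left of 1⟧ = {x : ⟨x, 1⟩ ∈ ⟦left of⟧} = {2, 5, 6, 9, 10, 11, 12, 13, 14}
⟦beside 3⟧ = {x : ⟨x, 3⟩ ∈ ⟦beside⟧} = {3, 4, 5, 6, 8, 9, 10, 11, 13}
⟦above 10⟧ = {x : ⟨x, 10⟩ ∈ ⟦above⟧} = {3, 5, 6, 8, 9, 11, 12, 13, 14}
⟦cat⟧ = {2, 4, 5, 7, 8, 9, 10, 11, 12, 13, 14}
… ∩ ⟦4 hired⟧ = {2, 4, 5, 7, 8, 9, 10, 11, 12, 13, 14} ∩ {1, 4, 5, 7, 8, 9, 10, 11, 12} = {4, 5, 7, 8, 9, 10, 11, 12}
… ∩ ⟦left of 1⟧ = {4, 5, 7, 8, 9, 10, 11, 12} ∩ {2, 5, 6, 9, 10, 11, 12, 13, 14} = {5, 9, 10, 11, 12}
… ∩ ⟦beside 3⟧ = {5, 9, 10, 11, 12} ∩ {3, 4, 5, 6, 8, 9, 10, 11, 13} = {5, 9, 10, 11}
… ∩ ⟦above 10⟧ = {5, 9, 10, 11} ∩ {3, 5, 6, 8, 9, 11, 12, 13, 14} = {5, 9, 11}
So ⟦cat 4 hired left of 1 beside 3 above 10⟧ = {5, 9, 11}.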